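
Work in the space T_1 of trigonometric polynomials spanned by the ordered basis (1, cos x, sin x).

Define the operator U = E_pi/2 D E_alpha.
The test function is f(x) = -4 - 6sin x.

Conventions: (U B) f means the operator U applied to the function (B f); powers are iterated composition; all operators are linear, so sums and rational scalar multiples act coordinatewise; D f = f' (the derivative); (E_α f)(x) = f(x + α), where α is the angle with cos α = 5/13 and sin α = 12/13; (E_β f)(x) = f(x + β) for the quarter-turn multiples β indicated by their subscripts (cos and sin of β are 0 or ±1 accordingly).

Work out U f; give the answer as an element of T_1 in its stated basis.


E_alpha f = -4 - (72/13)cos x - (30/13)sin x
D E_alpha f = -(30/13)cos x + (72/13)sin x
E_pi/2 D E_alpha f = (72/13)cos x + (30/13)sin x

the result is g(x) = (72/13)cos x + (30/13)sin x


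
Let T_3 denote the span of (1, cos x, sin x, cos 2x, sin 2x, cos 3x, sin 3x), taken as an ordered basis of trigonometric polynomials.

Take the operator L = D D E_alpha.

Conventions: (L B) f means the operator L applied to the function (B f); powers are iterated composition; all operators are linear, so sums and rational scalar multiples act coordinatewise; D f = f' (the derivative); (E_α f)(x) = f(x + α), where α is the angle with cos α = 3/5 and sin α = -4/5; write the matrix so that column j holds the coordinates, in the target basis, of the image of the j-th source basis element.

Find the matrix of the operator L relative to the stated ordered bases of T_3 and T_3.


image of 1: 0
image of cos x: -(3/5)cos x - (4/5)sin x
image of sin x: (4/5)cos x - (3/5)sin x
image of cos 2x: (28/25)cos 2x - (96/25)sin 2x
image of sin 2x: (96/25)cos 2x + (28/25)sin 2x
image of cos 3x: (1053/125)cos 3x - (396/125)sin 3x
image of sin 3x: (396/125)cos 3x + (1053/125)sin 3x
each image's coordinates form column j of the matrix

the matrix is [[0, 0, 0, 0, 0, 0, 0]; [0, -3/5, 4/5, 0, 0, 0, 0]; [0, -4/5, -3/5, 0, 0, 0, 0]; [0, 0, 0, 28/25, 96/25, 0, 0]; [0, 0, 0, -96/25, 28/25, 0, 0]; [0, 0, 0, 0, 0, 1053/125, 396/125]; [0, 0, 0, 0, 0, -396/125, 1053/125]] (rows listed top to bottom)


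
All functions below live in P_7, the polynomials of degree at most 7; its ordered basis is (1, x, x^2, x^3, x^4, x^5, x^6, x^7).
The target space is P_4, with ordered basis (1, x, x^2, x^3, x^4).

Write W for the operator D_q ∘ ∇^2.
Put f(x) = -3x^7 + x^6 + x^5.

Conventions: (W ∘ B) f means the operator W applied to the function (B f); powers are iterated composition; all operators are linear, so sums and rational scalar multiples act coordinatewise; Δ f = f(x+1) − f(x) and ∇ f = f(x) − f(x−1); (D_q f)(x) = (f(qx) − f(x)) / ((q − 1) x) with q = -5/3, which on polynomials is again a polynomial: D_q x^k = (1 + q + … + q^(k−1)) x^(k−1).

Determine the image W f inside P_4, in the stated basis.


g(x) = -(5894/9)x^4 - (14960/9)x^3 - (29830/9)x^2 - 1360x - 1412

∇ f = -21x^6 + 69x^5 - 115x^4 + 115x^3 - 68x^2 + 22x - 3
∇ ∇ f = -126x^5 + 660x^4 - 1570x^3 + 2040x^2 - 1412x + 410
D_q ∇^2 f = -(5894/9)x^4 - (14960/9)x^3 - (29830/9)x^2 - 1360x - 1412


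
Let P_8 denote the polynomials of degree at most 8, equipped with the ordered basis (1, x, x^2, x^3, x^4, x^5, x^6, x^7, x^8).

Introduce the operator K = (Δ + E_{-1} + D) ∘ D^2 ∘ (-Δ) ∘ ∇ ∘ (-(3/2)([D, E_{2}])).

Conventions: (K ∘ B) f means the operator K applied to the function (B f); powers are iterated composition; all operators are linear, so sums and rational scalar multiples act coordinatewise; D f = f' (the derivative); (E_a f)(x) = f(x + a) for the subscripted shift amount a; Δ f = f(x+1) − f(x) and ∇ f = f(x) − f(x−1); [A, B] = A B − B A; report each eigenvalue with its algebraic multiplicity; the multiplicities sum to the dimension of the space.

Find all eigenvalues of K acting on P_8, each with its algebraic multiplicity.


λ = 0 (multiplicity 9)

image of 1: 0
image of x: 0
image of x^2: 0
image of x^3: 0
image of x^4: 0
image of x^5: 0
image of x^6: 0
image of x^7: 0
image of x^8: 0
the matrix is upper triangular; its diagonal is (0, 0, 0, 0, 0, 0, 0, 0, 0)
for a triangular matrix the eigenvalues are the diagonal entries, with algebraic multiplicity their repetition count


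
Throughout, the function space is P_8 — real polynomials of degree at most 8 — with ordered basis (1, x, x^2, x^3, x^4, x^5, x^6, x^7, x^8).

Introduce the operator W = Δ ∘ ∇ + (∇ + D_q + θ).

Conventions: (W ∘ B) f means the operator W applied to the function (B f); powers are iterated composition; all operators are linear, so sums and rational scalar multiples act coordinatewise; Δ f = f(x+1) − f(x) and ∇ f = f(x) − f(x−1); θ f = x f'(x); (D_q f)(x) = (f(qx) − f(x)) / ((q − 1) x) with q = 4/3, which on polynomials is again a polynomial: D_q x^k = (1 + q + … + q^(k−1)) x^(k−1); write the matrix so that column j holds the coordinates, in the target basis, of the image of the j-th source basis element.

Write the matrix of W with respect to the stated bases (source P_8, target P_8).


image of 1: 0
image of x: x + 2
image of x^2: 2x^2 + (13/3)x + 1
image of x^3: 3x^3 + (64/9)x^2 + 3x + 1
image of x^4: 4x^4 + (283/27)x^3 + 6x^2 + 4x + 1
image of x^5: 5x^5 + (1186/81)x^4 + 10x^3 + 10x^2 + 5x + 1
image of x^6: 6x^6 + (4825/243)x^5 + 15x^4 + 20x^3 + 15x^2 + 6x + 1
image of x^7: 7x^7 + (19300/729)x^6 + 21x^5 + 35x^4 + 35x^3 + 21x^2 + 7x + 1
image of x^8: 8x^8 + (76471/2187)x^7 + 28x^6 + 56x^5 + 70x^4 + 56x^3 + 28x^2 + 8x + 1
each image's coordinates form column j of the matrix

the matrix is [[0, 2, 1, 1, 1, 1, 1, 1, 1]; [0, 1, 13/3, 3, 4, 5, 6, 7, 8]; [0, 0, 2, 64/9, 6, 10, 15, 21, 28]; [0, 0, 0, 3, 283/27, 10, 20, 35, 56]; [0, 0, 0, 0, 4, 1186/81, 15, 35, 70]; [0, 0, 0, 0, 0, 5, 4825/243, 21, 56]; [0, 0, 0, 0, 0, 0, 6, 19300/729, 28]; [0, 0, 0, 0, 0, 0, 0, 7, 76471/2187]; [0, 0, 0, 0, 0, 0, 0, 0, 8]] (rows listed top to bottom)


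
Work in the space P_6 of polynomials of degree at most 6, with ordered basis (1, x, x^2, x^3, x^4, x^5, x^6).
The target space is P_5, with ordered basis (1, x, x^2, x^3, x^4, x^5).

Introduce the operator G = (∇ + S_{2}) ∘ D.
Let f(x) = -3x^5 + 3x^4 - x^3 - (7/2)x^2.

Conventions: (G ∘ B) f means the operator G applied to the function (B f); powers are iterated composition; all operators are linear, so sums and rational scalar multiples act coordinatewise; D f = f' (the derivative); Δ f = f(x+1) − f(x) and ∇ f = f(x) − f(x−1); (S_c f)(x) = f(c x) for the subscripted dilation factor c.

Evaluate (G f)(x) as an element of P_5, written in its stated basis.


the result is g(x) = -240x^4 + 36x^3 + 114x^2 - 116x + 23

D f = -15x^4 + 12x^3 - 3x^2 - 7x
∇ D f = -60x^3 + 126x^2 - 102x + 23
S_{2} D f = -240x^4 + 96x^3 - 12x^2 - 14x
(∇ + S_{2}) D f = -240x^4 + 36x^3 + 114x^2 - 116x + 23


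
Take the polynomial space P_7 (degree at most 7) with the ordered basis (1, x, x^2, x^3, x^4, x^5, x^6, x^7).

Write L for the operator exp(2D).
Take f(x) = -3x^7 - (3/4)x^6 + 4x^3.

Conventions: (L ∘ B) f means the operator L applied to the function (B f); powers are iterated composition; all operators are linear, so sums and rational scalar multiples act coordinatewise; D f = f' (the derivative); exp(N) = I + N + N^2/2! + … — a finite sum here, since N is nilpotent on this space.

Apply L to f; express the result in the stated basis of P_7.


g(x) = -3x^7 - (171/4)x^6 - 261x^5 - 885x^4 - 1796x^3 - 2172x^2 - 1440x - 400

order-1 term: -42x^6 - 9x^5 + 24x^2
order-2 term: -252x^5 - 45x^4 + 48x
order-3 term: -840x^4 - 120x^3 + 32
order-4 term: -1680x^3 - 180x^2
order-5 term: -2016x^2 - 144x
order-6 term: -1344x - 48
order-7 term: -384
the series for exp(2D) f terminates at order 7
exp(2D) f = -3x^7 - (171/4)x^6 - 261x^5 - 885x^4 - 1796x^3 - 2172x^2 - 1440x - 400


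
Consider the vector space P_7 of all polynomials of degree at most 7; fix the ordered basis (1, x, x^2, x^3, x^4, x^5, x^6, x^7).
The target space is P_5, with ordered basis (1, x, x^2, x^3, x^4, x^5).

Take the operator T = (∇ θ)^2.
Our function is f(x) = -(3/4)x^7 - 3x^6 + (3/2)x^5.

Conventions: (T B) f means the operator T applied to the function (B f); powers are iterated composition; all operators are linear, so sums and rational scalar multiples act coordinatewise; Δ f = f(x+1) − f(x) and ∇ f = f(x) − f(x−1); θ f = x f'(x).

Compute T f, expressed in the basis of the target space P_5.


θ f = -(21/4)x^7 - 18x^6 + (15/2)x^5
∇ θ f = -(147/4)x^6 + (9/4)x^5 + (495/4)x^4 - (1005/4)x^3 + (939/4)x^2 - (435/4)x + 81/4
θ (∇ θ) f = -(441/2)x^6 + (45/4)x^5 + 495x^4 - (3015/4)x^3 + (939/2)x^2 - (435/4)x
∇ θ (∇ θ) f = -1323x^5 + (13455/4)x^4 - (5085/2)x^3 - (7245/4)x^2 + 3801x - 6381/4

g(x) = -1323x^5 + (13455/4)x^4 - (5085/2)x^3 - (7245/4)x^2 + 3801x - 6381/4


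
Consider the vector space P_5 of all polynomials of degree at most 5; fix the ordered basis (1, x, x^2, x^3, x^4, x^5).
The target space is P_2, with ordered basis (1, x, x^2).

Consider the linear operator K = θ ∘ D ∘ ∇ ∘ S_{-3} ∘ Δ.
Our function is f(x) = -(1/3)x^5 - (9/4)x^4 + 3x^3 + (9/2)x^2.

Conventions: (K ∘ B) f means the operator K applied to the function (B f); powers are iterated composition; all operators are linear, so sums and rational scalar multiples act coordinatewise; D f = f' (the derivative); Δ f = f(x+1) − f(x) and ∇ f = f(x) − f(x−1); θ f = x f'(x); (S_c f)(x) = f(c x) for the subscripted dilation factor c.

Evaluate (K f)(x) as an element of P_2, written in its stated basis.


Δ f = -(5/3)x^4 - (37/3)x^3 - (47/6)x^2 + (22/3)x + 59/12
S_{-3} Δ f = -135x^4 + 333x^3 - (141/2)x^2 - 22x + 59/12
∇ S_{-3} Δ f = -540x^3 + 1809x^2 - 1680x + 1033/2
D (∇ ∘ S_{-3} ∘ Δ) f = -1620x^2 + 3618x - 1680
θ D (∇ ∘ S_{-3} ∘ Δ) f = -3240x^2 + 3618x

the result is g(x) = -3240x^2 + 3618x


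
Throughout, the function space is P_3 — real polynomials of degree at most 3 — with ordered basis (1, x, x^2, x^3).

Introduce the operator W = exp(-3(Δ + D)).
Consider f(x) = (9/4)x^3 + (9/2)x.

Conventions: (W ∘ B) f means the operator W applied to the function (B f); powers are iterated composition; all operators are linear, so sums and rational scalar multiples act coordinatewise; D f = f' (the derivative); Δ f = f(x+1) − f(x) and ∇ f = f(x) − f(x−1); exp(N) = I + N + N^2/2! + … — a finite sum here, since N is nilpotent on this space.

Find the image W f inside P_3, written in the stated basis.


order-1 term: -(81/2)x^2 - (81/4)x - 135/4
order-2 term: 243x + 243/2
order-3 term: -486
the series for exp(-3(Δ + D)) f terminates at order 3
exp(-3(Δ + D)) f = (9/4)x^3 - (81/2)x^2 + (909/4)x - 1593/4

the result is g(x) = (9/4)x^3 - (81/2)x^2 + (909/4)x - 1593/4


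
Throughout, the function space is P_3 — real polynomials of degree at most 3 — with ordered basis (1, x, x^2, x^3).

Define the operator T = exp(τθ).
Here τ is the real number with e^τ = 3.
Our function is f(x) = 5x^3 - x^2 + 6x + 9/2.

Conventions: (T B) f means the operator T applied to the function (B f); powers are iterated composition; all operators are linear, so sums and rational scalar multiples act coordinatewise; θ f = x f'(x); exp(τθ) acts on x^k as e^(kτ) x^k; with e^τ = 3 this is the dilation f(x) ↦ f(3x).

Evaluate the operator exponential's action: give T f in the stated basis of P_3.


exp(τθ) x^k = e^(kτ) x^k; with e^τ = 3 this sends x^k to 3^k x^k
x ↦ 3 x
x^2 ↦ 9 x^2
x^3 ↦ 27 x^3
applying this coordinatewise to f: exp(τθ) f = 135x^3 - 9x^2 + 18x + 9/2

g(x) = 135x^3 - 9x^2 + 18x + 9/2


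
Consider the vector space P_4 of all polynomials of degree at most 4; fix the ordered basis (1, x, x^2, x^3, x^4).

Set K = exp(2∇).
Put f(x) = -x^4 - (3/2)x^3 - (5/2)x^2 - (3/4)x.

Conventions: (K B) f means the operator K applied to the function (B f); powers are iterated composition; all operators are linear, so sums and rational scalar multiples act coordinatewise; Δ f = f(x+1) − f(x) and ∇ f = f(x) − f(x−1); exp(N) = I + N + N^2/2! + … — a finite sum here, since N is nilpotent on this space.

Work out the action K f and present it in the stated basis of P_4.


order-1 term: -8x^3 + 3x^2 - 9x + 5/2
order-2 term: -24x^2 + 30x - 20
order-3 term: -32x + 36
order-4 term: -16
the series for exp(2∇) f terminates at order 4
exp(2∇) f = -x^4 - (19/2)x^3 - (47/2)x^2 - (47/4)x + 5/2

the result is g(x) = -x^4 - (19/2)x^3 - (47/2)x^2 - (47/4)x + 5/2


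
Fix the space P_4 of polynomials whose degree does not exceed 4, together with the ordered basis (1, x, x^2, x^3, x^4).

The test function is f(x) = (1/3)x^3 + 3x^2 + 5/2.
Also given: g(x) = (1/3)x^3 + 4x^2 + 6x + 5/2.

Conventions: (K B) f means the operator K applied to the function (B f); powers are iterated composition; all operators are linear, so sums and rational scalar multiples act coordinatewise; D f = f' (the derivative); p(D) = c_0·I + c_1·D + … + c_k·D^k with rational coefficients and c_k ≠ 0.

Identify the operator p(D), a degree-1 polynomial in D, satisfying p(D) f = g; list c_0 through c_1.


p(D) = I + D, i.e. c_0 = 1, c_1 = 1

D^0 f = (1/3)x^3 + 3x^2 + 5/2
D^1 f = x^2 + 6x
matching coefficients of g against c_0 f + c_1 Df + … from the top degree down determines the c_i
solution: c_0 = 1, c_1 = 1


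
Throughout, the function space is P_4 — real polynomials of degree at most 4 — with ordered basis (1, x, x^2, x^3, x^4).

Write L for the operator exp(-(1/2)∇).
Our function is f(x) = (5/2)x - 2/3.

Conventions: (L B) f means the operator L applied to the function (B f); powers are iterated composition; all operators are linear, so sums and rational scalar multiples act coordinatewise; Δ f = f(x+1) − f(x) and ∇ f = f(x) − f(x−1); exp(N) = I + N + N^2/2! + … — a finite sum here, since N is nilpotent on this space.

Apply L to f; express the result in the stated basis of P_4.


order-1 term: -5/4
the series for exp(-(1/2)∇) f terminates at order 1
exp(-(1/2)∇) f = (5/2)x - 23/12

the result is g(x) = (5/2)x - 23/12


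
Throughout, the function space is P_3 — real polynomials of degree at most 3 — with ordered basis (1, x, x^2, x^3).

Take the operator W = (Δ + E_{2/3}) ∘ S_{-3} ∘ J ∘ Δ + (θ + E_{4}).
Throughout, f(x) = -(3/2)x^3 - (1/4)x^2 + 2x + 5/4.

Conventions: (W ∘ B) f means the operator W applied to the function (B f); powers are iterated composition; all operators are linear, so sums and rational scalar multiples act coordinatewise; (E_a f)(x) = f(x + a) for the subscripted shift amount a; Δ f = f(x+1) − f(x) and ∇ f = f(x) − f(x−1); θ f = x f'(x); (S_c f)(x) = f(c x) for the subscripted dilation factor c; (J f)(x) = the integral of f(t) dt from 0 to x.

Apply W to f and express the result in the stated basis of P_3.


Δ f = -(9/2)x^2 - 5x + 1/4
J Δ f = -(3/2)x^3 - (5/2)x^2 + (1/4)x
S_{-3} J Δ f = (81/2)x^3 - (45/2)x^2 - (3/4)x
Δ (S_{-3} ∘ J ∘ Δ) f = (243/2)x^2 + (153/2)x + 69/4
E_{2/3} (S_{-3} ∘ J ∘ Δ) f = (81/2)x^3 + (117/2)x^2 + (93/4)x + 3/2
(Δ + E_{2/3}) (S_{-3} ∘ J ∘ Δ) f = (81/2)x^3 + 180x^2 + (399/4)x + 75/4
θ f = -(9/2)x^3 - (1/2)x^2 + 2x
E_{4} f = -(3/2)x^3 - (73/4)x^2 - 72x - 363/4
(θ + E_{4}) f = -6x^3 - (75/4)x^2 - 70x - 363/4
((Δ + E_{2/3}) ∘ S_{-3} ∘ J ∘ Δ + (θ + E_{4})) f = (69/2)x^3 + (645/4)x^2 + (119/4)x - 72

the image equals g(x) = (69/2)x^3 + (645/4)x^2 + (119/4)x - 72


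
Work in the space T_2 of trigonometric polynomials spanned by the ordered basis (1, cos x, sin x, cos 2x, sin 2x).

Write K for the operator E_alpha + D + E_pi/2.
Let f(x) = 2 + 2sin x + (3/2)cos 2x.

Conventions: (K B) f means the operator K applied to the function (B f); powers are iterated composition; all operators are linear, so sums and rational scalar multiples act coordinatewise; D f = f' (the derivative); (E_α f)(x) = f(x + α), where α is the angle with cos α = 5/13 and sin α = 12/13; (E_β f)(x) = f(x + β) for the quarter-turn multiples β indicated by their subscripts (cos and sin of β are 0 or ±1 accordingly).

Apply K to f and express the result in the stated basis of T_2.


g(x) = 4 + (76/13)cos x + (10/13)sin x - (432/169)cos 2x - (687/169)sin 2x

E_alpha f = 2 + (24/13)cos x + (10/13)sin x - (357/338)cos 2x - (180/169)sin 2x
D f = 2cos x - 3sin 2x
E_pi/2 f = 2 + 2cos x - (3/2)cos 2x
(E_alpha + D + E_pi/2) f = 4 + (76/13)cos x + (10/13)sin x - (432/169)cos 2x - (687/169)sin 2x


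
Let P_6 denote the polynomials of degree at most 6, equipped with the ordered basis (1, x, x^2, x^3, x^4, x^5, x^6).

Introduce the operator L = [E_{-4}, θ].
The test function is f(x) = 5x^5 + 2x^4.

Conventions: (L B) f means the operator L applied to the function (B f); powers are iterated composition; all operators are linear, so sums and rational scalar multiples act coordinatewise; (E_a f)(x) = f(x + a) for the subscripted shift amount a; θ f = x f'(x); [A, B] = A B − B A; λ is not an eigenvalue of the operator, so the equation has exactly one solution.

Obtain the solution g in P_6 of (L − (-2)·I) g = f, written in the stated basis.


g(x) = (5/2)x^5 + 26x^4 - 192x^3 - 1248x^2 + 7808x + 10240

write g with unknown coordinates in the stated basis and equate coefficients in (L − (-2)·I) g = f
solving from the highest basis element down gives g = (5/2)x^5 + 26x^4 - 192x^3 - 1248x^2 + 7808x + 10240
check: L g = -50x^4 + 384x^3 + 2496x^2 - 15616x - 20480
so L g − (-2)·g = 5x^5 + 2x^4 = f ✓


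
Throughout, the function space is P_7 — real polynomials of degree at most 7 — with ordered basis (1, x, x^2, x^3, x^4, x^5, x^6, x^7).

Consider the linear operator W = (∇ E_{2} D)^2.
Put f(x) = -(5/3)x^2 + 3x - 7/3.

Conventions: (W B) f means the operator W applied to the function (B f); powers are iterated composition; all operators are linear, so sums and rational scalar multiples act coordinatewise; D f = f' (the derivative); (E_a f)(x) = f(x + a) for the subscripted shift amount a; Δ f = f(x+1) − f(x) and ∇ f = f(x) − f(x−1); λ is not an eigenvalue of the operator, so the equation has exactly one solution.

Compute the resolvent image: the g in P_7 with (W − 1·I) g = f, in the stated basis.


write g with unknown coordinates in the stated basis and equate coefficients in (W − 1·I) g = f
solving from the highest basis element down gives g = (5/3)x^2 - 3x + 7/3
check: W g = 0
so W g − 1·g = -(5/3)x^2 + 3x - 7/3 = f ✓

the image equals g(x) = (5/3)x^2 - 3x + 7/3


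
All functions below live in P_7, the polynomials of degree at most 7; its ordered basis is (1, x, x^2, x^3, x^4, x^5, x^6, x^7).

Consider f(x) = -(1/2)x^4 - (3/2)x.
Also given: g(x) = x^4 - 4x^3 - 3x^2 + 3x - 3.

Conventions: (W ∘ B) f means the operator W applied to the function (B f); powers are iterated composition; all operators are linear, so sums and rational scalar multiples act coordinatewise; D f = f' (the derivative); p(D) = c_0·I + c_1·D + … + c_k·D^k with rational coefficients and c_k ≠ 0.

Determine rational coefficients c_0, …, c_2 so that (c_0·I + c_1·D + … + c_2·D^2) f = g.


c_0 = -2, c_1 = 2, c_2 = 1/2

D^0 f = -(1/2)x^4 - (3/2)x
D^1 f = -2x^3 - 3/2
D^2 f = -6x^2
matching coefficients of g against c_0 f + c_1 Df + … from the top degree down determines the c_i
solution: c_0 = -2, c_1 = 2, c_2 = 1/2


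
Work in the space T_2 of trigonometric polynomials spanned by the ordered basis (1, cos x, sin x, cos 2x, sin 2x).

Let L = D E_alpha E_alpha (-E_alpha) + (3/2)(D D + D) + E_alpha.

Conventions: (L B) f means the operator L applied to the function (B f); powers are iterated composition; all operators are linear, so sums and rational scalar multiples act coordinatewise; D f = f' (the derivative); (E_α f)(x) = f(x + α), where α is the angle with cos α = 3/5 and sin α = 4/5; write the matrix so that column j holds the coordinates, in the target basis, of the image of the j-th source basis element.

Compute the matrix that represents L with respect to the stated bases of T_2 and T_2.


image of 1: 1
image of cos x: -(137/250)cos x - (809/250)sin x
image of sin x: (809/250)cos x - (137/250)sin x
image of cos 2x: -(118717/15625)cos 2x - (38369/15625)sin 2x
image of sin 2x: (38369/15625)cos 2x - (118717/15625)sin 2x
each image's coordinates form column j of the matrix

the matrix is [[1, 0, 0, 0, 0]; [0, -137/250, 809/250, 0, 0]; [0, -809/250, -137/250, 0, 0]; [0, 0, 0, -118717/15625, 38369/15625]; [0, 0, 0, -38369/15625, -118717/15625]] (rows listed top to bottom)


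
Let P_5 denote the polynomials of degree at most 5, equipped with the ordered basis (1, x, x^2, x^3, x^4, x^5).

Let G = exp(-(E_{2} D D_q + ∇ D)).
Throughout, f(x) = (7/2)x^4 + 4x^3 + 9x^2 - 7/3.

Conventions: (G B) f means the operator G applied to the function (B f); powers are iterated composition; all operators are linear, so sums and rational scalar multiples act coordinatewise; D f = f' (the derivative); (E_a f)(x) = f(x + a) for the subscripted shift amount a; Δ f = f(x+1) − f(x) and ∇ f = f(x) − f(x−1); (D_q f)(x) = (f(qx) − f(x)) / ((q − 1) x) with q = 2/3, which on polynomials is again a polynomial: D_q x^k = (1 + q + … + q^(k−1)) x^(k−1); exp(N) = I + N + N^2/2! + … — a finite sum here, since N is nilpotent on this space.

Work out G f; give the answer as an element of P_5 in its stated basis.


g(x) = (7/2)x^4 + 4x^3 - (1049/18)x^2 - 100x - 5279/108

order-1 term: -(1211/18)x^2 - 100x - 1529/9
order-2 term: 13321/108
the series for exp(-(E_{2} D D_q + ∇ D)) f terminates at order 2
exp(-(E_{2} D D_q + ∇ D)) f = (7/2)x^4 + 4x^3 - (1049/18)x^2 - 100x - 5279/108


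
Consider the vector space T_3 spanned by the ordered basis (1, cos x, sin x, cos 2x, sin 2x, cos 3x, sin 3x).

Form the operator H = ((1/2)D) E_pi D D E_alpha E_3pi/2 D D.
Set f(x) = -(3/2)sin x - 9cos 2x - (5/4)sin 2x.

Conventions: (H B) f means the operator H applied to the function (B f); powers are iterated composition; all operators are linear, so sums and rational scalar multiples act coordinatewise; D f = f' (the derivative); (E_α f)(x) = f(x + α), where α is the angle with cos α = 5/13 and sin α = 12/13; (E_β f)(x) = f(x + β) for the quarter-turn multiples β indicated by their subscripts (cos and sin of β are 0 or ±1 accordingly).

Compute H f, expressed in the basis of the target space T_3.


the image equals g(x) = (9/13)cos x + (15/52)sin x - (19660/169)cos 2x + (14736/169)sin 2x

D f = -(3/2)cos x - (5/2)cos 2x + 18sin 2x
D D f = (3/2)sin x + 36cos 2x + 5sin 2x
E_3pi/2 D D f = -(3/2)cos x - 36cos 2x - 5sin 2x
E_alpha (E_3pi/2 D D) f = -(15/26)cos x + (18/13)sin x + (3684/169)cos 2x + (4915/169)sin 2x
D E_alpha (E_3pi/2 D D) f = (18/13)cos x + (15/26)sin x + (9830/169)cos 2x - (7368/169)sin 2x
D D E_alpha (E_3pi/2 D D) f = (15/26)cos x - (18/13)sin x - (14736/169)cos 2x - (19660/169)sin 2x
E_pi D D E_alpha (E_3pi/2 D D) f = -(15/26)cos x + (18/13)sin x - (14736/169)cos 2x - (19660/169)sin 2x
D (E_pi D D E_alpha E_3pi/2 D D) f = (18/13)cos x + (15/26)sin x - (39320/169)cos 2x + (29472/169)sin 2x
((1/2)D) (E_pi D D E_alpha E_3pi/2 D D) f = (9/13)cos x + (15/52)sin x - (19660/169)cos 2x + (14736/169)sin 2x


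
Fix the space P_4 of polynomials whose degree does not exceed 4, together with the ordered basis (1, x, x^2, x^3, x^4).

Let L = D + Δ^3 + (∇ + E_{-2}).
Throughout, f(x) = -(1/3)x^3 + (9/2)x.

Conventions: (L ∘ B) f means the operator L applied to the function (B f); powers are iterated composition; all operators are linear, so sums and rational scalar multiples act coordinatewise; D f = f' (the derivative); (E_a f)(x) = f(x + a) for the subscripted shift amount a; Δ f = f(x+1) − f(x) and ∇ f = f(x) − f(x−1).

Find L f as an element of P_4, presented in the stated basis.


D f = -x^2 + 9/2
Δ f = -x^2 - x + 25/6
Δ Δ f = -2x - 2
Δ Δ Δ f = -2
∇ f = -x^2 + x + 25/6
E_{-2} f = -(1/3)x^3 + 2x^2 + (1/2)x - 19/3
(∇ + E_{-2}) f = -(1/3)x^3 + x^2 + (3/2)x - 13/6
(D + Δ^3 + (∇ + E_{-2})) f = -(1/3)x^3 + (3/2)x + 1/3

the result is g(x) = -(1/3)x^3 + (3/2)x + 1/3


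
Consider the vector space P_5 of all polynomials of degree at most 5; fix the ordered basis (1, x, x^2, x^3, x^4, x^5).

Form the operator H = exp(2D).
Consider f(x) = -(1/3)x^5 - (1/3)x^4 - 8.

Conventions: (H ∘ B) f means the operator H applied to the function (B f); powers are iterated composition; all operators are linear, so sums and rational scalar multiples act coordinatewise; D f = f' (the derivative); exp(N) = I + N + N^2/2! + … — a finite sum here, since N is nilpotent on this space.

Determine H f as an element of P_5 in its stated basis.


g(x) = -(1/3)x^5 - (11/3)x^4 - 16x^3 - (104/3)x^2 - (112/3)x - 24

order-1 term: -(10/3)x^4 - (8/3)x^3
order-2 term: -(40/3)x^3 - 8x^2
order-3 term: -(80/3)x^2 - (32/3)x
order-4 term: -(80/3)x - 16/3
order-5 term: -32/3
the series for exp(2D) f terminates at order 5
exp(2D) f = -(1/3)x^5 - (11/3)x^4 - 16x^3 - (104/3)x^2 - (112/3)x - 24


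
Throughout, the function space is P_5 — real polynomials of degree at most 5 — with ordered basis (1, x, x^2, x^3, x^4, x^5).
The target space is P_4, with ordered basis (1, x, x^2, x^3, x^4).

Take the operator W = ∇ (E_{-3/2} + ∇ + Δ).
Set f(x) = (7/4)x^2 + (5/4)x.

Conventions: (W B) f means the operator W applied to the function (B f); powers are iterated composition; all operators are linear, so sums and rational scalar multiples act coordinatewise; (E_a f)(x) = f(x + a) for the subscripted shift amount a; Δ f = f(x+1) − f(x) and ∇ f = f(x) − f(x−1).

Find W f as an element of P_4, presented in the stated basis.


E_{-3/2} f = (7/4)x^2 - 4x + 33/16
∇ f = (7/2)x - 1/2
Δ f = (7/2)x + 3
(E_{-3/2} + ∇ + Δ) f = (7/4)x^2 + 3x + 73/16
∇ (E_{-3/2} + ∇ + Δ) f = (7/2)x + 5/4

g(x) = (7/2)x + 5/4


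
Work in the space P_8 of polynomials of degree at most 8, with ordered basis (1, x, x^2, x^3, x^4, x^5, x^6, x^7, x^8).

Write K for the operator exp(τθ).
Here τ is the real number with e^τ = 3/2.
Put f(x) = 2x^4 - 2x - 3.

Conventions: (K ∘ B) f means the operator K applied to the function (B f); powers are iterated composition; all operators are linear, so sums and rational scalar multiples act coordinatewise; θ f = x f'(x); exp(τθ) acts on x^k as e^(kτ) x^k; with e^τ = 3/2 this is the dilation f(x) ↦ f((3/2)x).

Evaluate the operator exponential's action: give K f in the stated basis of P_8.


exp(τθ) x^k = e^(kτ) x^k; with e^τ = 3/2 this sends x^k to (3/2)^k x^k
x ↦ 3/2 x
x^4 ↦ 81/16 x^4
applying this coordinatewise to f: exp(τθ) f = (81/8)x^4 - 3x - 3

the result is g(x) = (81/8)x^4 - 3x - 3


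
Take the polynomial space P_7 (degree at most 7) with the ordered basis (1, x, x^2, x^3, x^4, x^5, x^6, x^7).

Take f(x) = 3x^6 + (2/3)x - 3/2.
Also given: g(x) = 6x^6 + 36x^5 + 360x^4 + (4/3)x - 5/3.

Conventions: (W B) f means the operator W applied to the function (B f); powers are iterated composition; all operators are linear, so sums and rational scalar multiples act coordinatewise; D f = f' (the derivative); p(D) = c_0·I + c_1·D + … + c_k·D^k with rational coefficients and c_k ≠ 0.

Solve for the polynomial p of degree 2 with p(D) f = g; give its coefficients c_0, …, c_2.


D^0 f = 3x^6 + (2/3)x - 3/2
D^1 f = 18x^5 + 2/3
D^2 f = 90x^4
matching coefficients of g against c_0 f + c_1 Df + … from the top degree down determines the c_i
solution: c_0 = 2, c_1 = 2, c_2 = 4

p(D) = 2·I + 2·D + 4·D^2, i.e. c_0 = 2, c_1 = 2, c_2 = 4


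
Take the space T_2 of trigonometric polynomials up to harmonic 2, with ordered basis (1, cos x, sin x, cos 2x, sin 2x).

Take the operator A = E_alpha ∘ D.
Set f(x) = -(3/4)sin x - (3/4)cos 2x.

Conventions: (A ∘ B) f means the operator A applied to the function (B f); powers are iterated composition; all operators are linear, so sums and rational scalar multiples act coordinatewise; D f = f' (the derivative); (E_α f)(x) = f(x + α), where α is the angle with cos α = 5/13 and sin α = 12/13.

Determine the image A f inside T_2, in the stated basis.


D f = -(3/4)cos x + (3/2)sin 2x
E_alpha D f = -(15/52)cos x + (9/13)sin x + (180/169)cos 2x - (357/338)sin 2x

g(x) = -(15/52)cos x + (9/13)sin x + (180/169)cos 2x - (357/338)sin 2x


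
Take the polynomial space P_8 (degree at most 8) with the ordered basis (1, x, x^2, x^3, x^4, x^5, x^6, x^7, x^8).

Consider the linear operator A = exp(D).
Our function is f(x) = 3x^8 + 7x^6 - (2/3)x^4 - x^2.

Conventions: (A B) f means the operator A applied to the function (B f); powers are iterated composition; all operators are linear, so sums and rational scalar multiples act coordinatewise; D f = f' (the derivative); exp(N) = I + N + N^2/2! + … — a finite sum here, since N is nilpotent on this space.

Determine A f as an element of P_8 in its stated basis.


order-1 term: 24x^7 + 42x^5 - (8/3)x^3 - 2x
order-2 term: 84x^6 + 105x^4 - 4x^2 - 1
order-3 term: 168x^5 + 140x^3 - (8/3)x
order-4 term: 210x^4 + 105x^2 - 2/3
order-5 term: 168x^3 + 42x
order-6 term: 84x^2 + 7
order-7 term: 24x
order-8 term: 3
the series for exp(D) f terminates at order 8
exp(D) f = 3x^8 + 24x^7 + 91x^6 + 210x^5 + (943/3)x^4 + (916/3)x^3 + 184x^2 + (184/3)x + 25/3

g(x) = 3x^8 + 24x^7 + 91x^6 + 210x^5 + (943/3)x^4 + (916/3)x^3 + 184x^2 + (184/3)x + 25/3


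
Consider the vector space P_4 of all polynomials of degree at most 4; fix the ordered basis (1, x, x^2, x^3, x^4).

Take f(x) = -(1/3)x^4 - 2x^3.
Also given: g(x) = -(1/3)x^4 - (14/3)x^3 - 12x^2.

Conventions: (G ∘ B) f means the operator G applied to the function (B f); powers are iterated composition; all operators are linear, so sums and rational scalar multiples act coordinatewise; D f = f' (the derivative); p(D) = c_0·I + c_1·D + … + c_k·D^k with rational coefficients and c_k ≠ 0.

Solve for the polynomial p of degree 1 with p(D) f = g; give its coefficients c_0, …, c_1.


c_0 = 1, c_1 = 2

D^0 f = -(1/3)x^4 - 2x^3
D^1 f = -(4/3)x^3 - 6x^2
matching coefficients of g against c_0 f + c_1 Df + … from the top degree down determines the c_i
solution: c_0 = 1, c_1 = 2


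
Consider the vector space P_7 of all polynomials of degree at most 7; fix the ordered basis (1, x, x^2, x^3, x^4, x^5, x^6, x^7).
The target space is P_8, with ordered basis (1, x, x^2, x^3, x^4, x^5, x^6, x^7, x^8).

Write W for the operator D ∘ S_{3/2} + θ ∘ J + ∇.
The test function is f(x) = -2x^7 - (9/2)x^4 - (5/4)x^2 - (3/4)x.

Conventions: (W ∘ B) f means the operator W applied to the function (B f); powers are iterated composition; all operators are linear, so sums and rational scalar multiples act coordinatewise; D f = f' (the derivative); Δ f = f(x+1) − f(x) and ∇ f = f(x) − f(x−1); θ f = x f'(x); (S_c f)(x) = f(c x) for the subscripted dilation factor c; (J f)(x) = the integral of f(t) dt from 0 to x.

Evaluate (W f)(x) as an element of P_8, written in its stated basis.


g(x) = -2x^8 - (16205/64)x^6 + (75/2)x^5 - 70x^4 - (323/8)x^3 - (63/4)x^2 - (97/8)x + 15/8

S_{3/2} f = -(2187/64)x^7 - (729/32)x^4 - (45/16)x^2 - (9/8)x
D S_{3/2} f = -(15309/64)x^6 - (729/8)x^3 - (45/8)x - 9/8
J f = -(1/4)x^8 - (9/10)x^5 - (5/12)x^3 - (3/8)x^2
θ J f = -2x^8 - (9/2)x^5 - (5/4)x^3 - (3/4)x^2
∇ f = -14x^6 + 42x^5 - 70x^4 + 52x^3 - 15x^2 - (13/2)x + 3
(D ∘ S_{3/2} + θ ∘ J + ∇) f = -2x^8 - (16205/64)x^6 + (75/2)x^5 - 70x^4 - (323/8)x^3 - (63/4)x^2 - (97/8)x + 15/8


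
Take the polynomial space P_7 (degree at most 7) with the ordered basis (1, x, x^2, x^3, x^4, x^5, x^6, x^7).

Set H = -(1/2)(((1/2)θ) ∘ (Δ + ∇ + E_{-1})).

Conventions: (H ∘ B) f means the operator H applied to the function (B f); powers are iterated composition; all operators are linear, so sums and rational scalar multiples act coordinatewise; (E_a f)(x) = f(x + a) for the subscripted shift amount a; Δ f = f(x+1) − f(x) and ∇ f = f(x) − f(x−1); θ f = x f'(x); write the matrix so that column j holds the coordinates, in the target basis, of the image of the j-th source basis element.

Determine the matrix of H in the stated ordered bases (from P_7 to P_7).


the matrix is [[0, 0, 0, 0, 0, 0, 0, 0]; [0, -1/4, -1/2, -3/4, -1, -5/4, -3/2, -7/4]; [0, 0, -1/2, -3/2, -3, -5, -15/2, -21/2]; [0, 0, 0, -3/4, -3, -15/2, -15, -105/4]; [0, 0, 0, 0, -1, -5, -15, -35]; [0, 0, 0, 0, 0, -5/4, -15/2, -105/4]; [0, 0, 0, 0, 0, 0, -3/2, -21/2]; [0, 0, 0, 0, 0, 0, 0, -7/4]] (rows listed top to bottom)

image of 1: 0
image of x: -(1/4)x
image of x^2: -(1/2)x^2 - (1/2)x
image of x^3: -(3/4)x^3 - (3/2)x^2 - (3/4)x
image of x^4: -x^4 - 3x^3 - 3x^2 - x
image of x^5: -(5/4)x^5 - 5x^4 - (15/2)x^3 - 5x^2 - (5/4)x
image of x^6: -(3/2)x^6 - (15/2)x^5 - 15x^4 - 15x^3 - (15/2)x^2 - (3/2)x
image of x^7: -(7/4)x^7 - (21/2)x^6 - (105/4)x^5 - 35x^4 - (105/4)x^3 - (21/2)x^2 - (7/4)x
each image's coordinates form column j of the matrix


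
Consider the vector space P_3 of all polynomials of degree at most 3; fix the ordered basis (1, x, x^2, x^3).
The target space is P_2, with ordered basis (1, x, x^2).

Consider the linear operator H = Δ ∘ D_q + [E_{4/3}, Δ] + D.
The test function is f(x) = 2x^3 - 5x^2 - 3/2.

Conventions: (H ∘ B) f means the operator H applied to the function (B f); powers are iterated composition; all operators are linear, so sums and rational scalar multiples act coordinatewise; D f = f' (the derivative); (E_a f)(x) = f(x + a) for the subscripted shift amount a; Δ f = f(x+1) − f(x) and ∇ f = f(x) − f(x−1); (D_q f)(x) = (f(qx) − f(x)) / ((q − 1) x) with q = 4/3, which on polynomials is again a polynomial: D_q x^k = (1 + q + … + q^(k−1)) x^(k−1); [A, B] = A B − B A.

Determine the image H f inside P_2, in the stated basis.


the image equals g(x) = 6x^2 + (58/9)x - 31/9

D_q f = (74/9)x^2 - (35/3)x
Δ D_q f = (148/9)x - 31/9
Δ f = 6x^2 - 4x - 3
E_{4/3} Δ f = 6x^2 + 12x + 7/3
E_{4/3} f = 2x^3 + 3x^2 - (8/3)x - 305/54
Δ E_{4/3} f = 6x^2 + 12x + 7/3
[E_{4/3}, Δ] f = 0
D f = 6x^2 - 10x
(Δ ∘ D_q + [E_{4/3}, Δ] + D) f = 6x^2 + (58/9)x - 31/9


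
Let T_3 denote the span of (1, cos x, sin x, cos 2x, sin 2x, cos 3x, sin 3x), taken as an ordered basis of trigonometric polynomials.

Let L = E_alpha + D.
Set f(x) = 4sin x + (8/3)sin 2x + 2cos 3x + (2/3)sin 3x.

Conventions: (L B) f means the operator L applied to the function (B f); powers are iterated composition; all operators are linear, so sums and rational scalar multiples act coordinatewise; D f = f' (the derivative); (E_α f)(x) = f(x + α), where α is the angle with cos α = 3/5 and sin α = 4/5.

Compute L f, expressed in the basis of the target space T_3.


g(x) = (36/5)cos x + (12/5)sin x + (592/75)cos 2x - (56/75)sin 2x + (136/375)cos 3x - (916/125)sin 3x

E_alpha f = (16/5)cos x + (12/5)sin x + (64/25)cos 2x - (56/75)sin 2x - (614/375)cos 3x - (166/125)sin 3x
D f = 4cos x + (16/3)cos 2x + 2cos 3x - 6sin 3x
(E_alpha + D) f = (36/5)cos x + (12/5)sin x + (592/75)cos 2x - (56/75)sin 2x + (136/375)cos 3x - (916/125)sin 3x


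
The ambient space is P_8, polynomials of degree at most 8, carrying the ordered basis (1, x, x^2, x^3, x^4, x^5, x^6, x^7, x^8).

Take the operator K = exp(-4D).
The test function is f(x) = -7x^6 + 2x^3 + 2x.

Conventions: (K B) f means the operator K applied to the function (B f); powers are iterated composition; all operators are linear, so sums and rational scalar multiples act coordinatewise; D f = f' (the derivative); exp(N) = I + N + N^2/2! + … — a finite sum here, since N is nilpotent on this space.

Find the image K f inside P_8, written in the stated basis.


g(x) = -7x^6 + 168x^5 - 1680x^4 + 8962x^3 - 26904x^2 + 43106x - 28808

order-1 term: 168x^5 - 24x^2 - 8
order-2 term: -1680x^4 + 96x
order-3 term: 8960x^3 - 128
order-4 term: -26880x^2
order-5 term: 43008x
order-6 term: -28672
the series for exp(-4D) f terminates at order 6
exp(-4D) f = -7x^6 + 168x^5 - 1680x^4 + 8962x^3 - 26904x^2 + 43106x - 28808


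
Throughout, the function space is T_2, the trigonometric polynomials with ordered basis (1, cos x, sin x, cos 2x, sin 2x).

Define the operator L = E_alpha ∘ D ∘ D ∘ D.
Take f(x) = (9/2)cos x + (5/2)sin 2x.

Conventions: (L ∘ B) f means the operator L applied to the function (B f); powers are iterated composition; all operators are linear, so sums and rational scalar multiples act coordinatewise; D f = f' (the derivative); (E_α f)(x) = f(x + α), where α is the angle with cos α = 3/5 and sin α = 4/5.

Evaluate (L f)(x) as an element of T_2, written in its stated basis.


the image equals g(x) = (18/5)cos x + (27/10)sin x + (28/5)cos 2x + (96/5)sin 2x

D f = -(9/2)sin x + 5cos 2x
D D f = -(9/2)cos x - 10sin 2x
D D D f = (9/2)sin x - 20cos 2x
E_alpha (D ∘ D) D f = (18/5)cos x + (27/10)sin x + (28/5)cos 2x + (96/5)sin 2x


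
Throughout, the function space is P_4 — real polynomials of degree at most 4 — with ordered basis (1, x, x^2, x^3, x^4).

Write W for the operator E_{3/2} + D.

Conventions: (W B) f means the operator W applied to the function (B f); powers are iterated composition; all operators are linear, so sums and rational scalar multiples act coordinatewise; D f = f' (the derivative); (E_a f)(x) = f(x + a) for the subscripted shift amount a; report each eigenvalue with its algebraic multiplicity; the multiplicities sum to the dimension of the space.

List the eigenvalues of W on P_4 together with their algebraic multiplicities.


λ = 1 (multiplicity 5)

image of 1: 1
image of x: x + 5/2
image of x^2: x^2 + 5x + 9/4
image of x^3: x^3 + (15/2)x^2 + (27/4)x + 27/8
image of x^4: x^4 + 10x^3 + (27/2)x^2 + (27/2)x + 81/16
the matrix is upper triangular; its diagonal is (1, 1, 1, 1, 1)
for a triangular matrix the eigenvalues are the diagonal entries, with algebraic multiplicity their repetition count


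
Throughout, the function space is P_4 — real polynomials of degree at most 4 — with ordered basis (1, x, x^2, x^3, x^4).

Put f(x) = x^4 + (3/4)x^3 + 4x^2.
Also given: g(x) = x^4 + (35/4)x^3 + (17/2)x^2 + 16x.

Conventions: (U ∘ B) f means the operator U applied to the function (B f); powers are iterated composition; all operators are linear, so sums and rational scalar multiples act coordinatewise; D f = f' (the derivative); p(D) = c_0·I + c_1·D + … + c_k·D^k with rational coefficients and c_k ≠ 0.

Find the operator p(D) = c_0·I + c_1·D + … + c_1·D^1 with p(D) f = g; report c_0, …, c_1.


c_0 = 1, c_1 = 2

D^0 f = x^4 + (3/4)x^3 + 4x^2
D^1 f = 4x^3 + (9/4)x^2 + 8x
matching coefficients of g against c_0 f + c_1 Df + … from the top degree down determines the c_i
solution: c_0 = 1, c_1 = 2


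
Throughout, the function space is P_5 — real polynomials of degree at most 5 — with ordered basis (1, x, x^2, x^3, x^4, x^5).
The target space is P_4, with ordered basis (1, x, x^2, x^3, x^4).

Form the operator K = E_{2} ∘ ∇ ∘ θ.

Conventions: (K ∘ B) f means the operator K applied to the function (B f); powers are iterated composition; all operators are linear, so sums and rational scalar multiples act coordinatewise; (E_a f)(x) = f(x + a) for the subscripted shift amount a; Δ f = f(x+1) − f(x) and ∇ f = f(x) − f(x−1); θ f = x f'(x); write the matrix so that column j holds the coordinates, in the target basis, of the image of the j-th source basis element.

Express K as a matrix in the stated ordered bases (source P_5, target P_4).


image of 1: 0
image of x: 1
image of x^2: 4x + 6
image of x^3: 9x^2 + 27x + 21
image of x^4: 16x^3 + 72x^2 + 112x + 60
image of x^5: 25x^4 + 150x^3 + 350x^2 + 375x + 155
each image's coordinates form column j of the matrix

the matrix is [[0, 1, 6, 21, 60, 155]; [0, 0, 4, 27, 112, 375]; [0, 0, 0, 9, 72, 350]; [0, 0, 0, 0, 16, 150]; [0, 0, 0, 0, 0, 25]] (rows listed top to bottom)


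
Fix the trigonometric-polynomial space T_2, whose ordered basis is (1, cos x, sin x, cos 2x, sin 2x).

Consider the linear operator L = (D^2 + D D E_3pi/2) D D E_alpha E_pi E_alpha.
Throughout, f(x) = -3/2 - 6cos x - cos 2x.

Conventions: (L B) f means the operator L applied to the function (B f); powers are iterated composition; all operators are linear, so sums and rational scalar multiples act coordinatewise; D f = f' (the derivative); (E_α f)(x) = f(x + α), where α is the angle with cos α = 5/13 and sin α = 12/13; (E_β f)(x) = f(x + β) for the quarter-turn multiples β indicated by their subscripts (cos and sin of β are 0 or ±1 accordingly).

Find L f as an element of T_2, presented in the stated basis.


the image equals g(x) = (6/169)cos x - (1434/169)sin x

E_alpha f = -3/2 - (30/13)cos x + (72/13)sin x + (119/169)cos 2x + (120/169)sin 2x
E_pi E_alpha f = -3/2 + (30/13)cos x - (72/13)sin x + (119/169)cos 2x + (120/169)sin 2x
E_alpha (E_pi E_alpha) f = -3/2 - (714/169)cos x - (720/169)sin x + (239/28561)cos 2x - (28560/28561)sin 2x
D E_alpha (E_pi E_alpha) f = -(720/169)cos x + (714/169)sin x - (57120/28561)cos 2x - (478/28561)sin 2x
D (D E_alpha) (E_pi E_alpha) f = (714/169)cos x + (720/169)sin x - (956/28561)cos 2x + (114240/28561)sin 2x
D (D D E_alpha E_pi E_alpha) f = (720/169)cos x - (714/169)sin x + (228480/28561)cos 2x + (1912/28561)sin 2x
D D (D D E_alpha E_pi E_alpha) f = -(714/169)cos x - (720/169)sin x + (3824/28561)cos 2x - (456960/28561)sin 2x
E_3pi/2 (D D E_alpha E_pi E_alpha) f = -(720/169)cos x + (714/169)sin x + (956/28561)cos 2x - (114240/28561)sin 2x
D E_3pi/2 (D D E_alpha E_pi E_alpha) f = (714/169)cos x + (720/169)sin x - (228480/28561)cos 2x - (1912/28561)sin 2x
D D E_3pi/2 (D D E_alpha E_pi E_alpha) f = (720/169)cos x - (714/169)sin x - (3824/28561)cos 2x + (456960/28561)sin 2x
(D^2 + D D E_3pi/2) (D D E_alpha E_pi E_alpha) f = (6/169)cos x - (1434/169)sin x
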